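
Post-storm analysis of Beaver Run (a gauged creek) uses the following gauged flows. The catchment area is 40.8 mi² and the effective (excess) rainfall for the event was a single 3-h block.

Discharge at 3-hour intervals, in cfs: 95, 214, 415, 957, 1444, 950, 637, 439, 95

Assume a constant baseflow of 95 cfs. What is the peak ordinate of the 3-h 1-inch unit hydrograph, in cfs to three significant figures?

U_p ≈ 2700 cfs

Direct runoff: 0.0, 119.0, 320.0, 862.0, 1349.0, 855.0, 542.0, 344.0, 0.0 cfs; ΣQ_DR = 4391 cfs, peak = 1349.0 cfs.
Runoff depth d = ΣQ_DR·Δt / A = 4391 × 10800 / (40.8 mi²) = 0.5003 in.
The 1-inch UH is the DRH scaled by (1 in)/d, so U_p = 1349.0 × 1/0.5003 = 2700 cfs.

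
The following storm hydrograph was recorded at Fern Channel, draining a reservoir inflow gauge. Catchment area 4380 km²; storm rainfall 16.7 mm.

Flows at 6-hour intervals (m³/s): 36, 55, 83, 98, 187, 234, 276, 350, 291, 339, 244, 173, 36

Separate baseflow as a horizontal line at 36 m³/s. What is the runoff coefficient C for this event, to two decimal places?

ΣQ_DR = 1934 m³/s; V = ΣQ_DR·Δt = 4.177 × 10^7 m³.
Runoff depth d = V / A = 9.538 mm.
C = d / P = 9.538 / 16.7 = 0.57.

C ≈ 0.57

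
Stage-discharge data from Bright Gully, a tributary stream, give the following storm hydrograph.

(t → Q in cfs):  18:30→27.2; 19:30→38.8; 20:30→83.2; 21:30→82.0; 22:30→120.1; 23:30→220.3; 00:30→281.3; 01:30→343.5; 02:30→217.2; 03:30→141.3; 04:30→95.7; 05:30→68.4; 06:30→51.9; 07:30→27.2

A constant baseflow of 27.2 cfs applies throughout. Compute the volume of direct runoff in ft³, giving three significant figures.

Direct-runoff ordinates (Q − Q_b): 0.0, 11.6, 56.0, 54.8, 92.9, 193.1, 254.1, 316.3, 190.0, 114.1, 68.5, 41.2, 24.7, 0.0 cfs.
ΣQ_DR = 1417 cfs.
With Δt = 1 h = 3600 s, V = ΣQ_DR · Δt = 1417 × 3600 = 5.10 × 10^6 ft³.

V ≈ 5.10 × 10^6 ft³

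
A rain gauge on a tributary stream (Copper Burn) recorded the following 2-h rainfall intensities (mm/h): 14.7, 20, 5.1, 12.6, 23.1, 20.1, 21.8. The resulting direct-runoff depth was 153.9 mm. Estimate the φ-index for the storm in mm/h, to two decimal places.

φ ≈ 5.89 mm/h

Only the 6 blocks with intensity above φ contribute runoff: 14.7, 20, 12.6, 23.1, 20.1, 21.8 mm/h.
Σ(I−φ)·Δt = d  ⇒  (14.7+20+12.6+23.1+20.1+21.8 − 6φ)·2 = 153.9
φ = (112.3 − 153.9/2) / 6 = 5.89 mm/h.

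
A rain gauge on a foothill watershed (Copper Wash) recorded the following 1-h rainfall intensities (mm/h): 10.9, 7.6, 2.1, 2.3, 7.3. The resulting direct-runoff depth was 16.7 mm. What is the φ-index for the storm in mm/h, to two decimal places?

φ ≈ 3.03 mm/h

Only the 3 blocks with intensity above φ contribute runoff: 10.9, 7.6, 7.3 mm/h.
Σ(I−φ)·Δt = d  ⇒  (10.9+7.6+7.3 − 3φ)·1 = 16.7
φ = (25.80 − 16.7/1) / 3 = 3.03 mm/h.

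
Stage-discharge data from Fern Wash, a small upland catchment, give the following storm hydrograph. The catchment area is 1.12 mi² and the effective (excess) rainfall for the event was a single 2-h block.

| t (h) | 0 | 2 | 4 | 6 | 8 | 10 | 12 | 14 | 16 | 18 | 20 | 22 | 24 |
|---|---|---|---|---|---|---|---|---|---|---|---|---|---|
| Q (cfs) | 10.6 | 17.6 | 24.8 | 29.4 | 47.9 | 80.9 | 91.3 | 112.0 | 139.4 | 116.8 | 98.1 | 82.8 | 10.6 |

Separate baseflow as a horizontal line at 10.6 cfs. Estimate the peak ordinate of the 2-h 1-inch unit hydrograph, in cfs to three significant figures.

U_p ≈ 64.3 cfs

Direct runoff: 0.0, 7.0, 14.2, 18.8, 37.3, 70.3, 80.7, 101.4, 128.8, 106.2, 87.5, 72.2, 0.0 cfs; ΣQ_DR = 724.4 cfs, peak = 128.8 cfs.
Runoff depth d = ΣQ_DR·Δt / A = 724.4 × 7200 / (1.12 mi²) = 2.004 in.
The 1-inch UH is the DRH scaled by (1 in)/d, so U_p = 128.8 × 1/2.004 = 64.3 cfs.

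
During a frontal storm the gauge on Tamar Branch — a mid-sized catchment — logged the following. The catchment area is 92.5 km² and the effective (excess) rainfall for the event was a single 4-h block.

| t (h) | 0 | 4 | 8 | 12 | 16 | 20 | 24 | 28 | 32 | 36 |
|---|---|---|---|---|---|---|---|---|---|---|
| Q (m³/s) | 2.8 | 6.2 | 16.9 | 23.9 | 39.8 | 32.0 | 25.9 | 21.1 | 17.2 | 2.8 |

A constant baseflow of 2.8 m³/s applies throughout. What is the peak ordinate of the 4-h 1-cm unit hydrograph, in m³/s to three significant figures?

U_p ≈ 14.8 m³/s

Direct runoff: 0.0, 3.4, 14.1, 21.1, 37.0, 29.2, 23.1, 18.3, 14.4, 0.0 m³/s; ΣQ_DR = 160.6 m³/s, peak = 37.0 m³/s.
Runoff depth d = ΣQ_DR·Δt / A = 160.6 × 14400 / (92.5 km²) = 25.00 mm.
The 1-cm UH is the DRH scaled by (10 mm)/d, so U_p = 37.0 × 10/25.00 = 14.8 m³/s.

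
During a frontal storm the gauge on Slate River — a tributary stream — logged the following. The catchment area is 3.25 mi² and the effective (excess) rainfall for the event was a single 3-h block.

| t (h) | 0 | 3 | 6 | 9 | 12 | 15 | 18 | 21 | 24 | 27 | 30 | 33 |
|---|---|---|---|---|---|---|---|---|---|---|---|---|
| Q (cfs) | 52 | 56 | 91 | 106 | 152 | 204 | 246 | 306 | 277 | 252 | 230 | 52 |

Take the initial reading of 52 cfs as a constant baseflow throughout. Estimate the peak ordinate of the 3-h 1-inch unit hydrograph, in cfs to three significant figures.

U_p ≈ 127 cfs

Direct runoff: 0.0, 4.0, 39.0, 54.0, 100.0, 152.0, 194.0, 254.0, 225.0, 200.0, 178.0, 0.0 cfs; ΣQ_DR = 1400 cfs, peak = 254.0 cfs.
Runoff depth d = ΣQ_DR·Δt / A = 1400 × 10800 / (3.25 mi²) = 2.003 in.
The 1-inch UH is the DRH scaled by (1 in)/d, so U_p = 254.0 × 1/2.003 = 127 cfs.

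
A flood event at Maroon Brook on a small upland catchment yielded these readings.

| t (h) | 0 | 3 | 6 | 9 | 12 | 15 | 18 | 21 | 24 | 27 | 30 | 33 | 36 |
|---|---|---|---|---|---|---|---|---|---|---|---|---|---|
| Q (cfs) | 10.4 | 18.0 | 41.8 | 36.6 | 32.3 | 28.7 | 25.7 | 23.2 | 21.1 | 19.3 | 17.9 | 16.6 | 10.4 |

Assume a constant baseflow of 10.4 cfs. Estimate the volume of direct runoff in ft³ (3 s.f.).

Direct-runoff ordinates (Q − Q_b): 0.0, 7.6, 31.4, 26.2, 21.9, 18.3, 15.3, 12.8, 10.7, 8.9, 7.5, 6.2, 0.0 cfs.
ΣQ_DR = 166.8 cfs.
With Δt = 3 h = 10800 s, V = ΣQ_DR · Δt = 166.8 × 10800 = 1.80 × 10^6 ft³.

V ≈ 1.80 × 10^6 ft³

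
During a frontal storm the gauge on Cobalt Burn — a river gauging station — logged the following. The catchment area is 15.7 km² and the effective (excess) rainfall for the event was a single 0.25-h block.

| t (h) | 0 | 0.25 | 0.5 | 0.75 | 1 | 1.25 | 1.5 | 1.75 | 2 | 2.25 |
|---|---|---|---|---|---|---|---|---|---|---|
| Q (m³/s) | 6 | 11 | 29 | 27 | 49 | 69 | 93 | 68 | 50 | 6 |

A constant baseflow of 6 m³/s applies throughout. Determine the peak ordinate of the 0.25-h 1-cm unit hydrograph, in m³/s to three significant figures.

U_p ≈ 43.6 m³/s

Direct runoff: 0.0, 5.0, 23.0, 21.0, 43.0, 63.0, 87.0, 62.0, 44.0, 0.0 m³/s; ΣQ_DR = 348.0 m³/s, peak = 87.0 m³/s.
Runoff depth d = ΣQ_DR·Δt / A = 348.0 × 900 / (15.7 km²) = 19.95 mm.
The 1-cm UH is the DRH scaled by (10 mm)/d, so U_p = 87.0 × 10/19.95 = 43.6 m³/s.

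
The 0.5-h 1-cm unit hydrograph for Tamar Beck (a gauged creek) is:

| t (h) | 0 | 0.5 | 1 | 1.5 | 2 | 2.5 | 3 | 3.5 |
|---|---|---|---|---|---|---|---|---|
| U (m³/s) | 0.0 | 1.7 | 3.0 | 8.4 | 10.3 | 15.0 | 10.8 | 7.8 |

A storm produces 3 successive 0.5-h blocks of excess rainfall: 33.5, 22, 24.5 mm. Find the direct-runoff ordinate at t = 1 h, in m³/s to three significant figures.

Q ≈ 13.8 m³/s

By discrete convolution, Q_j = Σ (P_i / 10 mm) · U_{j−i}.
At t = 1 h (j=2): Q = (33.5/10)·3.0 + (22/10)·1.7 + (24.5/10)·0.0 = 13.8 m³/s.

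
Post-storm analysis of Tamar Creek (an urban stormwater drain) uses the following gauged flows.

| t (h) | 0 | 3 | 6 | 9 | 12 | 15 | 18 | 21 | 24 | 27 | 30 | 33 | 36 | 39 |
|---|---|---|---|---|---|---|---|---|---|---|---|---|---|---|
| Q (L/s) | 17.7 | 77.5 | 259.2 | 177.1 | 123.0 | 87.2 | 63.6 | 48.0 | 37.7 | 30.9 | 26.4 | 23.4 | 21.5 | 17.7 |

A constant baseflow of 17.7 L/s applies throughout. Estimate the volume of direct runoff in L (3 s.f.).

V ≈ 8.24 × 10^6 L

Direct-runoff ordinates (Q − Q_b): 0.0, 59.8, 241.5, 159.4, 105.3, 69.5, 45.9, 30.3, 20.0, 13.2, 8.7, 5.7, 3.8, 0.0 L/s.
ΣQ_DR = 763.1 L/s.
With Δt = 3 h = 10800 s, V = ΣQ_DR · Δt = 763.1 × 10800 = 8.24 × 10^6 L.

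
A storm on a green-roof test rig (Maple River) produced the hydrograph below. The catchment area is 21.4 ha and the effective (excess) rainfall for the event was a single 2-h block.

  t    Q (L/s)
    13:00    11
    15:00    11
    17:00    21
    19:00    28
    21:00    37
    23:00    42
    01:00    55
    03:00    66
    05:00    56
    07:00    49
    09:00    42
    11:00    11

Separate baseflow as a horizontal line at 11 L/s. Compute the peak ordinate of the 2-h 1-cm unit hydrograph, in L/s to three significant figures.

Direct runoff: 0.0, 0.0, 10.0, 17.0, 26.0, 31.0, 44.0, 55.0, 45.0, 38.0, 31.0, 0.0 L/s; ΣQ_DR = 297.0 L/s, peak = 55.0 L/s.
Runoff depth d = ΣQ_DR·Δt / A = 297.0 × 7200 / (21.4 ha) = 9.993 mm.
The 1-cm UH is the DRH scaled by (10 mm)/d, so U_p = 55.0 × 10/9.993 = 55.0 L/s.

U_p ≈ 55.0 L/s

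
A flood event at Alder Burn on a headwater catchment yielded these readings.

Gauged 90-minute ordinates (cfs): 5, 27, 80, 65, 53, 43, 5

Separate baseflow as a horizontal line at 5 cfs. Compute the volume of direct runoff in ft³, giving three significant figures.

Direct-runoff ordinates (Q − Q_b): 0.0, 22.0, 75.0, 60.0, 48.0, 38.0, 0.0 cfs.
ΣQ_DR = 243.0 cfs.
With Δt = 1.5 h = 5400 s, V = ΣQ_DR · Δt = 243.0 × 5400 = 1.31 × 10^6 ft³.

V ≈ 1.31 × 10^6 ft³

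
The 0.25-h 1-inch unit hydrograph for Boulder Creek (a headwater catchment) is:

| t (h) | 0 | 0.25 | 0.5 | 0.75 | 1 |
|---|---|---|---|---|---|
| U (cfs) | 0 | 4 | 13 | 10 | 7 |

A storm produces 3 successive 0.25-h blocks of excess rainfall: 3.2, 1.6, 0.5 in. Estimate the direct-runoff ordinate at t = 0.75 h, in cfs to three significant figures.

Q ≈ 54.8 cfs

By discrete convolution, Q_j = Σ (P_i / 1 in) · U_{j−i}.
At t = 0.75 h (j=3): Q = (3.2/1)·10 + (1.6/1)·13 + (0.5/1)·4 = 54.8 cfs.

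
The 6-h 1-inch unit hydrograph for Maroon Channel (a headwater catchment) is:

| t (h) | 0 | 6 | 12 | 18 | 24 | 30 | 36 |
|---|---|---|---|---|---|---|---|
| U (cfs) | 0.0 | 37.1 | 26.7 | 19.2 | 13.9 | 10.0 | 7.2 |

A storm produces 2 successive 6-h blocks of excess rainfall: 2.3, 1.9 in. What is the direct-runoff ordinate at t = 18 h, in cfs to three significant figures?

By discrete convolution, Q_j = Σ (P_i / 1 in) · U_{j−i}.
At t = 18 h (j=3): Q = (2.3/1)·19.2 + (1.9/1)·26.7 = 94.9 cfs.

Q ≈ 94.9 cfs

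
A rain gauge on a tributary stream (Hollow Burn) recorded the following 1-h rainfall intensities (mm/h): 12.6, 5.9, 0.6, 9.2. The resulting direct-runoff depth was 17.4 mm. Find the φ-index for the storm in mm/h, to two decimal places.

φ ≈ 3.43 mm/h

Only the 3 blocks with intensity above φ contribute runoff: 12.6, 5.9, 9.2 mm/h.
Σ(I−φ)·Δt = d  ⇒  (12.6+5.9+9.2 − 3φ)·1 = 17.4
φ = (27.70 − 17.4/1) / 3 = 3.43 mm/h.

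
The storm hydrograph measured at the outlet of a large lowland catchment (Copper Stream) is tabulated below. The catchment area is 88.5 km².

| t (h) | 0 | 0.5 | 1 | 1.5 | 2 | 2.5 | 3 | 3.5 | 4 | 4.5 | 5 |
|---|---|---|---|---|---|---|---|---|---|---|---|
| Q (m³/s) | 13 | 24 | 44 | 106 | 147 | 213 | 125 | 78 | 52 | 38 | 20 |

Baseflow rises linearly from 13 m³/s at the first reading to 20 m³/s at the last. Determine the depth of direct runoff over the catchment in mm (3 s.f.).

d ≈ 13.8 mm

Direct runoff: 0.00, 10.30, 29.60, 90.90, 131.20, 196.50, 107.80, 60.10, 33.40, 18.70, 0.00 m³/s; ΣQ_DR = 678.5 m³/s.
V = ΣQ_DR · Δt = 678.5 × 1800 s = 1.221 × 10^6 m³.
Over A = 88.5 km², depth = V / A = 13.8 mm.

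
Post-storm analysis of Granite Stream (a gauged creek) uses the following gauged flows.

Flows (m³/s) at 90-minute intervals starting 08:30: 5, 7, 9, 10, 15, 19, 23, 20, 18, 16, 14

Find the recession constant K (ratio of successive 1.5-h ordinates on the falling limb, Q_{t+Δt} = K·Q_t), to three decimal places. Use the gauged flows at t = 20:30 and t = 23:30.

K ≈ 0.882

Using the recession-limb readings at t = 20:30 and t = 23:30: Q falls from 18 to 14 m³/s over 2 intervals.
K = (Q₂/Q₁)^(1/2) = (14/18)^(1/2) = 0.882.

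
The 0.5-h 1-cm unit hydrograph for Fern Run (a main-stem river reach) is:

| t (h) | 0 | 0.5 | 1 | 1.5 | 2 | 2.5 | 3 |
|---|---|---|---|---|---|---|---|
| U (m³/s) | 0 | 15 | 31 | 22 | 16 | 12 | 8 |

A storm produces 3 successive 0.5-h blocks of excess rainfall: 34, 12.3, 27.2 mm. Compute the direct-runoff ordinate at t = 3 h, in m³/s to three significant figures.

By discrete convolution, Q_j = Σ (P_i / 10 mm) · U_{j−i}.
At t = 3 h (j=6): Q = (34/10)·8 + (12.3/10)·12 + (27.2/10)·16 = 85.5 m³/s.

Q ≈ 85.5 m³/s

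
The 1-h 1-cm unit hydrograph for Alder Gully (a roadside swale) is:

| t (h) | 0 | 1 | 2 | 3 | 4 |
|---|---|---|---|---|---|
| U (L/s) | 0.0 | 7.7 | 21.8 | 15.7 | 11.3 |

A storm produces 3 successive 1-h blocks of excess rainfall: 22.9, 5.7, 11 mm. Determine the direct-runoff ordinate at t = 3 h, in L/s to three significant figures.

By discrete convolution, Q_j = Σ (P_i / 10 mm) · U_{j−i}.
At t = 3 h (j=3): Q = (22.9/10)·15.7 + (5.7/10)·21.8 + (11/10)·7.7 = 56.8 L/s.

Q ≈ 56.8 L/s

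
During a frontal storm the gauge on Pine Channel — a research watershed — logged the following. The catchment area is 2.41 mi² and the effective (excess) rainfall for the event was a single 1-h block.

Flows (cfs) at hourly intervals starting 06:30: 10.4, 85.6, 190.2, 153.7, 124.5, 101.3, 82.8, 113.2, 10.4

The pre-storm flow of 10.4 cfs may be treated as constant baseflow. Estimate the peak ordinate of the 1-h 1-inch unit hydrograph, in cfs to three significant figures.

U_p ≈ 359 cfs

Direct runoff: 0.0, 75.2, 179.8, 143.3, 114.1, 90.9, 72.4, 102.8, 0.0 cfs; ΣQ_DR = 778.5 cfs, peak = 179.8 cfs.
Runoff depth d = ΣQ_DR·Δt / A = 778.5 × 3600 / (2.41 mi²) = 0.5006 in.
The 1-inch UH is the DRH scaled by (1 in)/d, so U_p = 179.8 × 1/0.5006 = 359 cfs.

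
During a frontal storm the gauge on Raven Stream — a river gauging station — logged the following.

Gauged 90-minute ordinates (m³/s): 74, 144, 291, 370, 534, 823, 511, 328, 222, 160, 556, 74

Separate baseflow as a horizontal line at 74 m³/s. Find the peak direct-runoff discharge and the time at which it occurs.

Q_p = 749.0 m³/s at t = 7.5 h

Subtracting baseflow gives direct-runoff ordinates: 0.0, 70.0, 217.0, 296.0, 460.0, 749.0, 437.0, 254.0, 148.0, 86.0, 482.0, 0.0 m³/s.
The maximum is 749.0 m³/s, occurring at the reading for t = 7.5 h.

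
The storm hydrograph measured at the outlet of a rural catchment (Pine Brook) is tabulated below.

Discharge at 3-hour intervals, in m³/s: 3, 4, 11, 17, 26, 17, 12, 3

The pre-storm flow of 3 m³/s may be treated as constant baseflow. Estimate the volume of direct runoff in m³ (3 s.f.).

V ≈ 7.45 × 10^5 m³

Direct-runoff ordinates (Q − Q_b): 0.0, 1.0, 8.0, 14.0, 23.0, 14.0, 9.0, 0.0 m³/s.
ΣQ_DR = 69.00 m³/s.
With Δt = 3 h = 10800 s, V = ΣQ_DR · Δt = 69.00 × 10800 = 7.45 × 10^5 m³.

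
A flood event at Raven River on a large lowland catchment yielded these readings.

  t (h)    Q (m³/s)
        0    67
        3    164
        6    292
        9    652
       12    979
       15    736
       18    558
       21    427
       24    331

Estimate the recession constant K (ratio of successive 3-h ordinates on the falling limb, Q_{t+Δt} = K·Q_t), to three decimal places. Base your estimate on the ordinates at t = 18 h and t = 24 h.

Using the recession-limb readings at t = 18 h and t = 24 h: Q falls from 558 to 331 m³/s over 2 intervals.
K = (Q₂/Q₁)^(1/2) = (331/558)^(1/2) = 0.770.

K ≈ 0.770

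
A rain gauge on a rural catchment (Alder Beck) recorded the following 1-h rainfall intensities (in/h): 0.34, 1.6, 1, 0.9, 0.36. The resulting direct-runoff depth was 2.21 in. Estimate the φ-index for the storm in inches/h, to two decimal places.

φ ≈ 0.43 in/h

Only the 3 blocks with intensity above φ contribute runoff: 1.6, 1, 0.9 in/h.
Σ(I−φ)·Δt = d  ⇒  (1.6+1+0.9 − 3φ)·1 = 2.21
φ = (3.500 − 2.21/1) / 3 = 0.43 in/h.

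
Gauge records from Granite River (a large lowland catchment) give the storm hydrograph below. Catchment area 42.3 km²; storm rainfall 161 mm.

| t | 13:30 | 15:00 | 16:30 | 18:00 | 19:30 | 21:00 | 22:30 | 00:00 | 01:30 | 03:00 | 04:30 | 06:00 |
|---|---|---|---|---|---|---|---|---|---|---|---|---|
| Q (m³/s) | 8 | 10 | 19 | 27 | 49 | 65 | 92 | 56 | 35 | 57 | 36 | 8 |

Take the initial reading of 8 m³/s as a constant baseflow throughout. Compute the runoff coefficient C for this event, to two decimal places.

ΣQ_DR = 366.0 m³/s; V = ΣQ_DR·Δt = 1.976 × 10^6 m³.
Runoff depth d = V / A = 46.72 mm.
C = d / P = 46.72 / 161 = 0.29.

C ≈ 0.29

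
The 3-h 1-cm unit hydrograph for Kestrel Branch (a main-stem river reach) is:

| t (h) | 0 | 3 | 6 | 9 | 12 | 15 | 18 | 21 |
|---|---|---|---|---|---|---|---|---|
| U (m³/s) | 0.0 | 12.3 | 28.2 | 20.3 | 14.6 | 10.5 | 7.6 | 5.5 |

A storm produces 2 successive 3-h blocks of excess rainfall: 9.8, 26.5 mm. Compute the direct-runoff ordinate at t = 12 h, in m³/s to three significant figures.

Q ≈ 68.1 m³/s

By discrete convolution, Q_j = Σ (P_i / 10 mm) · U_{j−i}.
At t = 12 h (j=4): Q = (9.8/10)·14.6 + (26.5/10)·20.3 = 68.1 m³/s.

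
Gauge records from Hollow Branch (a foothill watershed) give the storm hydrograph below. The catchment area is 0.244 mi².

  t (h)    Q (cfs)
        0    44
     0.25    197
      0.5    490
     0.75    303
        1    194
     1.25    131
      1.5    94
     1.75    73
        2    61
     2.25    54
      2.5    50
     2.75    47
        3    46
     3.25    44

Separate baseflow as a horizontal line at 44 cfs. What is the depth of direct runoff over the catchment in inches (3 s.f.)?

Direct runoff: 0.0, 153.0, 446.0, 259.0, 150.0, 87.0, 50.0, 29.0, 17.0, 10.0, 6.0, 3.0, 2.0, 0.0 cfs; ΣQ_DR = 1212 cfs.
V = ΣQ_DR · Δt = 1212 × 900 s = 1.091 × 10^6 ft³.
Over A = 0.244 mi², depth = V / A = 1.92 in.

d ≈ 1.92 in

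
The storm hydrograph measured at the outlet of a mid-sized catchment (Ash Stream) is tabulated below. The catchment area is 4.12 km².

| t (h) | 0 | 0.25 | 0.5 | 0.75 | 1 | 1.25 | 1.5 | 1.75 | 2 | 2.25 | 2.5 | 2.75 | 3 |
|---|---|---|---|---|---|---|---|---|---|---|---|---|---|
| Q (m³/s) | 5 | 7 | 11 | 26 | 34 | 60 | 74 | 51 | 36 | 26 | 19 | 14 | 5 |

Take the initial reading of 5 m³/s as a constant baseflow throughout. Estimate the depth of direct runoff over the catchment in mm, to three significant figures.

d ≈ 66.2 mm

Direct runoff: 0.0, 2.0, 6.0, 21.0, 29.0, 55.0, 69.0, 46.0, 31.0, 21.0, 14.0, 9.0, 0.0 m³/s; ΣQ_DR = 303.0 m³/s.
V = ΣQ_DR · Δt = 303.0 × 900 s = 2.727 × 10^5 m³.
Over A = 4.12 km², depth = V / A = 66.2 mm.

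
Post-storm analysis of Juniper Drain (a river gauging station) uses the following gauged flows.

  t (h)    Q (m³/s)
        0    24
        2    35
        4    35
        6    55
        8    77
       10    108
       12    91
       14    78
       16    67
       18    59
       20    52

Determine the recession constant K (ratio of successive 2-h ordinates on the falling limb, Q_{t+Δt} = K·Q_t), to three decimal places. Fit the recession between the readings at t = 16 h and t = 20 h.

K ≈ 0.881

Using the recession-limb readings at t = 16 h and t = 20 h: Q falls from 67 to 52 m³/s over 2 intervals.
K = (Q₂/Q₁)^(1/2) = (52/67)^(1/2) = 0.881.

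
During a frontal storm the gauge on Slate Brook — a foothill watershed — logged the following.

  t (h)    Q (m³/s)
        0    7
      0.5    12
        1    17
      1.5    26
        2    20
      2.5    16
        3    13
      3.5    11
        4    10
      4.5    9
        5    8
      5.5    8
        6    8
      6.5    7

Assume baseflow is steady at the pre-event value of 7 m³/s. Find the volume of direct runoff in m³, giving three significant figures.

Direct-runoff ordinates (Q − Q_b): 0.0, 5.0, 10.0, 19.0, 13.0, 9.0, 6.0, 4.0, 3.0, 2.0, 1.0, 1.0, 1.0, 0.0 m³/s.
ΣQ_DR = 74.00 m³/s.
With Δt = 0.5 h = 1800 s, V = ΣQ_DR · Δt = 74.00 × 1800 = 1.33 × 10^5 m³.

V ≈ 1.33 × 10^5 m³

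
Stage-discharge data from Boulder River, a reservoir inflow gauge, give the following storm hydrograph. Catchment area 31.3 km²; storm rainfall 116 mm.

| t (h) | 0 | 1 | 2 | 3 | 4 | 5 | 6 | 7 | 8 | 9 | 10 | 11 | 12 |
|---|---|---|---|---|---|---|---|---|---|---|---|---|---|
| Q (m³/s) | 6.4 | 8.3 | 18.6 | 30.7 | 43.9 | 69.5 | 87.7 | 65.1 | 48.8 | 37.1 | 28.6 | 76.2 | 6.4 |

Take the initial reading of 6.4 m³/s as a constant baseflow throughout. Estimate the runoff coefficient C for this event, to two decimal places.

ΣQ_DR = 444.1 m³/s; V = ΣQ_DR·Δt = 1.599 × 10^6 m³.
Runoff depth d = V / A = 51.08 mm.
C = d / P = 51.08 / 116 = 0.44.

C ≈ 0.44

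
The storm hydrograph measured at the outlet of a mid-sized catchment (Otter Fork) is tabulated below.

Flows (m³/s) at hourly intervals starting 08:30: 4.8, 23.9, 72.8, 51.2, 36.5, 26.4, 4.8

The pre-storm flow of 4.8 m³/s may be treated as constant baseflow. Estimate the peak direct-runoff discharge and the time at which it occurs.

Subtracting baseflow gives direct-runoff ordinates: 0.0, 19.1, 68.0, 46.4, 31.7, 21.6, 0.0 m³/s.
The maximum is 68.0 m³/s, occurring at the reading for t = 10:30.

Q_p = 68.0 m³/s at t = 10:30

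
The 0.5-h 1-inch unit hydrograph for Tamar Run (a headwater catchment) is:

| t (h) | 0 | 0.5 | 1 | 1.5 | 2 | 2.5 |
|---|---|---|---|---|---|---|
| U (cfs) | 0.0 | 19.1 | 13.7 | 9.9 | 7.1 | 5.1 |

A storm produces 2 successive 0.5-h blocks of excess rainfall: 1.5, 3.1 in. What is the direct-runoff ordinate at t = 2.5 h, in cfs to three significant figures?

Q ≈ 29.7 cfs

By discrete convolution, Q_j = Σ (P_i / 1 in) · U_{j−i}.
At t = 2.5 h (j=5): Q = (1.5/1)·5.1 + (3.1/1)·7.1 = 29.7 cfs.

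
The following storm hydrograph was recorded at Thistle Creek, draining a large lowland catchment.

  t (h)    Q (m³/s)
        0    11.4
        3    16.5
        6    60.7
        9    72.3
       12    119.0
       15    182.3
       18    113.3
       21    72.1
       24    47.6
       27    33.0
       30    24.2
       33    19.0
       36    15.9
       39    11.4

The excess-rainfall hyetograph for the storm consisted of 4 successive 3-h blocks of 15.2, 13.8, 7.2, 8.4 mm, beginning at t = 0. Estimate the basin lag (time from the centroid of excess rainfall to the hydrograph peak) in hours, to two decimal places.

Centroid of excess rainfall: t_c = Σ P_i·t̄_i / ΣP_i = 5.0919 h (block centres at 1.5, 4.5, 7.5, 10.5 h).
Hydrograph peak occurs at t = 15 h, so basin lag t_L = 15 − 5.0919 = 9.91 h.

t_L ≈ 9.91 h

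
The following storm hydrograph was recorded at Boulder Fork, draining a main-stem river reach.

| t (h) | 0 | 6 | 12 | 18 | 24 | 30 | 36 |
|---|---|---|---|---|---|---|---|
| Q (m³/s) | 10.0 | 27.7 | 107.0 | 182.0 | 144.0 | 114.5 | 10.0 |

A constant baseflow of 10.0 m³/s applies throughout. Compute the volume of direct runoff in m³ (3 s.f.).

Direct-runoff ordinates (Q − Q_b): 0.0, 17.7, 97.0, 172.0, 134.0, 104.5, 0.0 m³/s.
ΣQ_DR = 525.2 m³/s.
With Δt = 6 h = 21600 s, V = ΣQ_DR · Δt = 525.2 × 21600 = 1.13 × 10^7 m³.

V ≈ 1.13 × 10^7 m³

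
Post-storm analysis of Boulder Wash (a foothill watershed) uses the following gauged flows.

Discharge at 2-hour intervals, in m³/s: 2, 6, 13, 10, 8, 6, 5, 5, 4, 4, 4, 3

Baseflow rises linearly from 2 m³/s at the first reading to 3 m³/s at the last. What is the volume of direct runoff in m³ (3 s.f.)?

Direct-runoff ordinates (Q − Q_b): 0.00, 3.91, 10.82, 7.73, 5.64, 3.55, 2.45, 2.36, 1.27, 1.18, 1.09, 0.00 m³/s.
ΣQ_DR = 40.00 m³/s.
With Δt = 2 h = 7200 s, V = ΣQ_DR · Δt = 40.00 × 7200 = 2.88 × 10^5 m³.

V ≈ 2.88 × 10^5 m³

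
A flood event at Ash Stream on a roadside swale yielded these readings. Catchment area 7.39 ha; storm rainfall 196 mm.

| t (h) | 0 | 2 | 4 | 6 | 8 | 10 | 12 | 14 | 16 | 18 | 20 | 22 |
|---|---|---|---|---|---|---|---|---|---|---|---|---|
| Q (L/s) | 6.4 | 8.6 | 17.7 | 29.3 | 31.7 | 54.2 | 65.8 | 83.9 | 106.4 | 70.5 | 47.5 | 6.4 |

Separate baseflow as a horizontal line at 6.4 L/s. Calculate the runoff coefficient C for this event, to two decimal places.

C ≈ 0.22

ΣQ_DR = 451.6 L/s; V = ΣQ_DR·Δt = 3.252 × 10^6 L.
Runoff depth d = V / A = 44.00 mm.
C = d / P = 44.00 / 196 = 0.22.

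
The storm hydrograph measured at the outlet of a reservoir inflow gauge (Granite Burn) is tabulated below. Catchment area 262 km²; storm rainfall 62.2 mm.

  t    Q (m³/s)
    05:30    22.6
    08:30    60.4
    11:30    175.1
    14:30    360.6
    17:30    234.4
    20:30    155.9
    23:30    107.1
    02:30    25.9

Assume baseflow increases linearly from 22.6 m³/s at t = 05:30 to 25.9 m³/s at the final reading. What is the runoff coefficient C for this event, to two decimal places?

ΣQ_DR = 948.0 m³/s; V = ΣQ_DR·Δt = 1.024 × 10^7 m³.
Runoff depth d = V / A = 39.08 mm.
C = d / P = 39.08 / 62.2 = 0.63.

C ≈ 0.63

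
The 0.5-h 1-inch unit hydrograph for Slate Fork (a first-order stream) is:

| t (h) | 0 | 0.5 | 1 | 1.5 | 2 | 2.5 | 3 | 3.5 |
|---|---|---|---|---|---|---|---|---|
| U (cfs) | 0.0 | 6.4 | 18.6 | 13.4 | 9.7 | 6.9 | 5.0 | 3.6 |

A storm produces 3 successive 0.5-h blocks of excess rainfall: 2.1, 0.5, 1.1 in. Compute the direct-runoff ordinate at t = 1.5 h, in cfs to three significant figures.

By discrete convolution, Q_j = Σ (P_i / 1 in) · U_{j−i}.
At t = 1.5 h (j=3): Q = (2.1/1)·13.4 + (0.5/1)·18.6 + (1.1/1)·6.4 = 44.5 cfs.

Q ≈ 44.5 cfs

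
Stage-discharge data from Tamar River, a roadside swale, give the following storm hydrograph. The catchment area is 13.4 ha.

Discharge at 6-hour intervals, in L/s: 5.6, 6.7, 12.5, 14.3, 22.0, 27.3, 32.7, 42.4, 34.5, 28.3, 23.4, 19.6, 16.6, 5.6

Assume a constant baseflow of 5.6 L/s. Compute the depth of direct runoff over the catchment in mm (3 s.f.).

Direct runoff: 0.0, 1.1, 6.9, 8.7, 16.4, 21.7, 27.1, 36.8, 28.9, 22.7, 17.8, 14.0, 11.0, 0.0 L/s; ΣQ_DR = 213.1 L/s.
V = ΣQ_DR · Δt = 213.1 × 21600 s = 4.603 × 10^6 L.
Over A = 13.4 ha, depth = V / A = 34.4 mm.

d ≈ 34.4 mm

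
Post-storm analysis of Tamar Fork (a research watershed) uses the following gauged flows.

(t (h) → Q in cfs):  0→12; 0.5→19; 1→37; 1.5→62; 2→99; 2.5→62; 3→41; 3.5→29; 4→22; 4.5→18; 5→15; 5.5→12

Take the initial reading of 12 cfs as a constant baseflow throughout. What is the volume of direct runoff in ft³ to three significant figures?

Direct-runoff ordinates (Q − Q_b): 0.0, 7.0, 25.0, 50.0, 87.0, 50.0, 29.0, 17.0, 10.0, 6.0, 3.0, 0.0 cfs.
ΣQ_DR = 284.0 cfs.
With Δt = 0.5 h = 1800 s, V = ΣQ_DR · Δt = 284.0 × 1800 = 5.11 × 10^5 ft³.

V ≈ 5.11 × 10^5 ft³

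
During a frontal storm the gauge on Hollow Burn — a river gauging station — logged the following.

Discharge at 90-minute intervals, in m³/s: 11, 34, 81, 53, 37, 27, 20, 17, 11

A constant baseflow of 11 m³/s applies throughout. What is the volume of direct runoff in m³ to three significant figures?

V ≈ 1.04 × 10^6 m³

Direct-runoff ordinates (Q − Q_b): 0.0, 23.0, 70.0, 42.0, 26.0, 16.0, 9.0, 6.0, 0.0 m³/s.
ΣQ_DR = 192.0 m³/s.
With Δt = 1.5 h = 5400 s, V = ΣQ_DR · Δt = 192.0 × 5400 = 1.04 × 10^6 m³.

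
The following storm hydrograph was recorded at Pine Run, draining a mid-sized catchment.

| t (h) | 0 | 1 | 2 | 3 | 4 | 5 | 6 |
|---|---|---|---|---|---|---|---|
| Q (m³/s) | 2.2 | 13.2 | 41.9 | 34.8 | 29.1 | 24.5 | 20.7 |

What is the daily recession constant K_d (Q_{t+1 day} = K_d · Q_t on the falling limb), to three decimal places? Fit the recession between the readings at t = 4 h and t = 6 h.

K_d ≈ 0.017

Between t = 4 h and t = 6 h the flow falls from 29.1 to 20.7 m³/s over 2×1 h = 2 h.
Per-interval ratio K = (20.7/29.1)^(1/2) = 0.8434; K_d = K^(24/1) = 0.017.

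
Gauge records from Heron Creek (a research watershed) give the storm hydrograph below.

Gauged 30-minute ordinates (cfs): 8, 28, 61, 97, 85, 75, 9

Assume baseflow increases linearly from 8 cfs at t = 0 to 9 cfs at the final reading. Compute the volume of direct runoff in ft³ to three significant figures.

V ≈ 5.46 × 10^5 ft³

Direct-runoff ordinates (Q − Q_b): 0.00, 19.83, 52.67, 88.50, 76.33, 66.17, 0.00 cfs.
ΣQ_DR = 303.5 cfs.
With Δt = 0.5 h = 1800 s, V = ΣQ_DR · Δt = 303.5 × 1800 = 5.46 × 10^5 ft³.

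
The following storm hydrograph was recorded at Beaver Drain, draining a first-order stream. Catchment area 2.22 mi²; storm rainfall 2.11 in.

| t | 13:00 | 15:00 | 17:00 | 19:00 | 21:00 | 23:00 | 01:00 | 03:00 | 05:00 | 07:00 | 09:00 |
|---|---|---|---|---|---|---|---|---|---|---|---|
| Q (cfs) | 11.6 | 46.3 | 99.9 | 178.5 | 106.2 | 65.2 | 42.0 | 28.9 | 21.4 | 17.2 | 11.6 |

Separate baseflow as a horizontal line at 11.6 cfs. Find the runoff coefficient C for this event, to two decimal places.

C ≈ 0.33

ΣQ_DR = 501.2 cfs; V = ΣQ_DR·Δt = 3.609 × 10^6 ft³.
Runoff depth d = V / A = 0.6997 in.
C = d / P = 0.6997 / 2.11 = 0.33.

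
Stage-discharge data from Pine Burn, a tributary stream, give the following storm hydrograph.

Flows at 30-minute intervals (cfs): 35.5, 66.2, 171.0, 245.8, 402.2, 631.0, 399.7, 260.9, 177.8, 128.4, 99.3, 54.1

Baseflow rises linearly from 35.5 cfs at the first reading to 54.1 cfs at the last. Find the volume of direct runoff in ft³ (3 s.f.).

V ≈ 3.84 × 10^6 ft³

Direct-runoff ordinates (Q − Q_b): 0.00, 29.01, 132.12, 205.23, 359.94, 587.05, 354.05, 213.56, 128.77, 77.68, 46.89, 0.00 cfs.
ΣQ_DR = 2134 cfs.
With Δt = 0.5 h = 1800 s, V = ΣQ_DR · Δt = 2134 × 1800 = 3.84 × 10^6 ft³.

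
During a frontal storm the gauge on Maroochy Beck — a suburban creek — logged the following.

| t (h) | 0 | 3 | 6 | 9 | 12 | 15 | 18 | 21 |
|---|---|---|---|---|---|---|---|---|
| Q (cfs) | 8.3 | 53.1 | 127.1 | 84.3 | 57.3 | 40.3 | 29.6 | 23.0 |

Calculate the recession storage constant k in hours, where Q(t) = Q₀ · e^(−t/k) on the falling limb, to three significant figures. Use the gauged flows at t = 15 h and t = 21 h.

k ≈ 10.7 h

On the falling limb, Q drops from 40.3 to 23.0 cfs between t = 15 h and t = 21 h (Δt = 6 h).
k = −Δt / ln(Q₂/Q₁) = −6 / ln(23.0/40.3) = 10.7 h.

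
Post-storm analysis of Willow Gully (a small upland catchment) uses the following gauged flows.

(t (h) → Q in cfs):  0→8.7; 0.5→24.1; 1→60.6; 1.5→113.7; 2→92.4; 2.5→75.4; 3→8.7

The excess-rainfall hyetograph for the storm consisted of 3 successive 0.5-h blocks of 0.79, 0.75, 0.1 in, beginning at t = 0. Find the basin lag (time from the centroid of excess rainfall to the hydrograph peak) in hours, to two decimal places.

t_L ≈ 0.96 h

Centroid of excess rainfall: t_c = Σ P_i·t̄_i / ΣP_i = 0.5396 h (block centres at 0.25, 0.75, 1.25 h).
Hydrograph peak occurs at t = 1.5 h, so basin lag t_L = 1.5 − 0.5396 = 0.96 h.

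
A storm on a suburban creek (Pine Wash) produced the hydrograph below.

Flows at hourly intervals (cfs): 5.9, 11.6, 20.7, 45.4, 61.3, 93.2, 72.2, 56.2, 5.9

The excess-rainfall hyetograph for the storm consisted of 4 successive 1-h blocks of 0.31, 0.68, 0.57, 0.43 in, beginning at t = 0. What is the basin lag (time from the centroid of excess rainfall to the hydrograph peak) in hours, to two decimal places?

Centroid of excess rainfall: t_c = Σ P_i·t̄_i / ΣP_i = 2.0628 h (block centres at 0.5, 1.5, 2.5, 3.5 h).
Hydrograph peak occurs at t = 5 h, so basin lag t_L = 5 − 2.0628 = 2.94 h.

t_L ≈ 2.94 h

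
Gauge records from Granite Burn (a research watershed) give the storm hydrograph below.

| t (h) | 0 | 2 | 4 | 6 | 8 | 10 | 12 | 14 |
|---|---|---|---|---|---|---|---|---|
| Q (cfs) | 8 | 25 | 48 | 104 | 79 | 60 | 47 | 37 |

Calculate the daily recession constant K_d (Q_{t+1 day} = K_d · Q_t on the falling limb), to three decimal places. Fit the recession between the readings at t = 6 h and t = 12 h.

K_d ≈ 0.042

Between t = 6 h and t = 12 h the flow falls from 104 to 47 cfs over 3×2 h = 6 h.
Per-interval ratio K = (47/104)^(1/3) = 0.7674; K_d = K^(24/2) = 0.042.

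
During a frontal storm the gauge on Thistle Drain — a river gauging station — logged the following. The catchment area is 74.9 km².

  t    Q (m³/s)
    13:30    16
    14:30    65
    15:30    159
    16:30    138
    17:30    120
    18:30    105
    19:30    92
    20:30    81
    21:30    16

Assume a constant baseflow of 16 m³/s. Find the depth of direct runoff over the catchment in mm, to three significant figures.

d ≈ 31.1 mm

Direct runoff: 0.0, 49.0, 143.0, 122.0, 104.0, 89.0, 76.0, 65.0, 0.0 m³/s; ΣQ_DR = 648.0 m³/s.
V = ΣQ_DR · Δt = 648.0 × 3600 s = 2.333 × 10^6 m³.
Over A = 74.9 km², depth = V / A = 31.1 mm.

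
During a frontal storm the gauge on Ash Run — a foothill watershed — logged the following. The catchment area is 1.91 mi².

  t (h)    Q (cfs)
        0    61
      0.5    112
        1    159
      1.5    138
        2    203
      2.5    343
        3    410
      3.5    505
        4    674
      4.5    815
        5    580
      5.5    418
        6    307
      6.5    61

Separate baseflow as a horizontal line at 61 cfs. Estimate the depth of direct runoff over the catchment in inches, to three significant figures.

Direct runoff: 0.0, 51.0, 98.0, 77.0, 142.0, 282.0, 349.0, 444.0, 613.0, 754.0, 519.0, 357.0, 246.0, 0.0 cfs; ΣQ_DR = 3932 cfs.
V = ΣQ_DR · Δt = 3932 × 1800 s = 7.078 × 10^6 ft³.
Over A = 1.91 mi², depth = V / A = 1.60 in.

d ≈ 1.60 in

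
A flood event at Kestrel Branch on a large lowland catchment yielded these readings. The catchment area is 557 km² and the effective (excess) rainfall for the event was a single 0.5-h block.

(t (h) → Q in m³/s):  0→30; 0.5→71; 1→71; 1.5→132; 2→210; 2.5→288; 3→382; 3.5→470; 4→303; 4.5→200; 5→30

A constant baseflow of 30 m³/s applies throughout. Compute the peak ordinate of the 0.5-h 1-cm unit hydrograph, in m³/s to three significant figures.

Direct runoff: 0.0, 41.0, 41.0, 102.0, 180.0, 258.0, 352.0, 440.0, 273.0, 170.0, 0.0 m³/s; ΣQ_DR = 1857 m³/s, peak = 440.0 m³/s.
Runoff depth d = ΣQ_DR·Δt / A = 1857 × 1800 / (557 km²) = 6.001 mm.
The 1-cm UH is the DRH scaled by (10 mm)/d, so U_p = 440.0 × 10/6.001 = 733 m³/s.

U_p ≈ 733 m³/s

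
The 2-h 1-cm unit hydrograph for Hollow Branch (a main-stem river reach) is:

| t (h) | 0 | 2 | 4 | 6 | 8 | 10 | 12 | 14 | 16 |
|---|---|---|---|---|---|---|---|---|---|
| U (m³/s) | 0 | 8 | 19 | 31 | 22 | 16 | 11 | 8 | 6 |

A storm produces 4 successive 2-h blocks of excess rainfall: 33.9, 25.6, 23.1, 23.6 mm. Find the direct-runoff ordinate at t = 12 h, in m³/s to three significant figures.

Q ≈ 202 m³/s

By discrete convolution, Q_j = Σ (P_i / 10 mm) · U_{j−i}.
At t = 12 h (j=6): Q = (33.9/10)·11 + (25.6/10)·16 + (23.1/10)·22 + (23.6/10)·31 = 202 m³/s.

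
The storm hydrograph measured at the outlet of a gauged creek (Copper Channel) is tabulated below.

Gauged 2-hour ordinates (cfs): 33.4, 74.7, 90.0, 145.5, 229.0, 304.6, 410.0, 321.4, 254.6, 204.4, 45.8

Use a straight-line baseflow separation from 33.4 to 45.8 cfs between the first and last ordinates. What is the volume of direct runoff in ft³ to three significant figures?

Direct-runoff ordinates (Q − Q_b): 0.00, 40.06, 54.12, 108.38, 190.64, 265.00, 369.16, 279.32, 211.28, 159.84, 0.00 cfs.
ΣQ_DR = 1678 cfs.
With Δt = 2 h = 7200 s, V = ΣQ_DR · Δt = 1678 × 7200 = 1.21 × 10^7 ft³.

V ≈ 1.21 × 10^7 ft³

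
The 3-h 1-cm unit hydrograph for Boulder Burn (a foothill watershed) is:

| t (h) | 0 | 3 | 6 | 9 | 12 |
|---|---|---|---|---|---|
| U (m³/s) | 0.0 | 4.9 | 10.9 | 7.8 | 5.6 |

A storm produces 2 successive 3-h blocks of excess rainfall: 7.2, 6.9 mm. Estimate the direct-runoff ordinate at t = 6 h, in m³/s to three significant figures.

By discrete convolution, Q_j = Σ (P_i / 10 mm) · U_{j−i}.
At t = 6 h (j=2): Q = (7.2/10)·10.9 + (6.9/10)·4.9 = 11.2 m³/s.

Q ≈ 11.2 m³/s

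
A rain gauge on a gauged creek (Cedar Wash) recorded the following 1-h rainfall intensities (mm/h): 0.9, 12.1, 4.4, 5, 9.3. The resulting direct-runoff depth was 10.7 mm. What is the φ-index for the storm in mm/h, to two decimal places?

Only the 2 blocks with intensity above φ contribute runoff: 12.1, 9.3 mm/h.
Σ(I−φ)·Δt = d  ⇒  (12.1+9.3 − 2φ)·1 = 10.7
φ = (21.40 − 10.7/1) / 2 = 5.35 mm/h.

φ ≈ 5.35 mm/h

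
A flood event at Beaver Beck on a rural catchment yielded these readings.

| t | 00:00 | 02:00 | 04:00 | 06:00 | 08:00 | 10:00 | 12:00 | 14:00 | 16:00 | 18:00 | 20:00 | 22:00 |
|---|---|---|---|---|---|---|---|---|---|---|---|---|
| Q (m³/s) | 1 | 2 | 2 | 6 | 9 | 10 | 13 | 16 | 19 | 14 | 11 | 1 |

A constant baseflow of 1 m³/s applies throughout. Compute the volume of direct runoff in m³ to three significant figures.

V ≈ 6.62 × 10^5 m³

Direct-runoff ordinates (Q − Q_b): 0.0, 1.0, 1.0, 5.0, 8.0, 9.0, 12.0, 15.0, 18.0, 13.0, 10.0, 0.0 m³/s.
ΣQ_DR = 92.00 m³/s.
With Δt = 2 h = 7200 s, V = ΣQ_DR · Δt = 92.00 × 7200 = 6.62 × 10^5 m³.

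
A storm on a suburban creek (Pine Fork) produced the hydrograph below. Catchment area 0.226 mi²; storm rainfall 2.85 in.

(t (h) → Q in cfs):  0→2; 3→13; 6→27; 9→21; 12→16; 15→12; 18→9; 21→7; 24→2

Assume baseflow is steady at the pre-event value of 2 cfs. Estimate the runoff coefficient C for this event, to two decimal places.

C ≈ 0.66

ΣQ_DR = 91.00 cfs; V = ΣQ_DR·Δt = 9.828 × 10^5 ft³.
Runoff depth d = V / A = 1.872 in.
C = d / P = 1.872 / 2.85 = 0.66.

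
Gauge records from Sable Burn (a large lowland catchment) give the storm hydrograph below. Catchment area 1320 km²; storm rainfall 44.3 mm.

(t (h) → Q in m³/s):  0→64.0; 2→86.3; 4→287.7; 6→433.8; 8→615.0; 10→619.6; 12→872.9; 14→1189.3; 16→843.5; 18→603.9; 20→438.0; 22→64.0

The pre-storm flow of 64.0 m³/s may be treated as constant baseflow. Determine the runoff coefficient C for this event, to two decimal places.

C ≈ 0.66

ΣQ_DR = 5350 m³/s; V = ΣQ_DR·Δt = 3.852 × 10^7 m³.
Runoff depth d = V / A = 29.18 mm.
C = d / P = 29.18 / 44.3 = 0.66.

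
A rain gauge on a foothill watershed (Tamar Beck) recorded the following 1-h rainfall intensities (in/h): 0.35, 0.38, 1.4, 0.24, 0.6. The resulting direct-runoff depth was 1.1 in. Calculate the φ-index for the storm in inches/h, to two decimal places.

Only the 2 blocks with intensity above φ contribute runoff: 1.4, 0.6 in/h.
Σ(I−φ)·Δt = d  ⇒  (1.4+0.6 − 2φ)·1 = 1.1
φ = (2.000 − 1.1/1) / 2 = 0.45 in/h.

φ ≈ 0.45 in/h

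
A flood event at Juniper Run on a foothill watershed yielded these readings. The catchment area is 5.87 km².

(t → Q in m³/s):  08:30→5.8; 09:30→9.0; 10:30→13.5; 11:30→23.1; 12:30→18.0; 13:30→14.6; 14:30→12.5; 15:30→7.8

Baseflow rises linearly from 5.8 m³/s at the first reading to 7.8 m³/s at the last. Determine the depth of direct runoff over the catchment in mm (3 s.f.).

d ≈ 30.6 mm

Direct runoff: 0.00, 2.91, 7.13, 16.44, 11.06, 7.37, 4.99, 0.00 m³/s; ΣQ_DR = 49.90 m³/s.
V = ΣQ_DR · Δt = 49.90 × 3600 s = 1.796 × 10^5 m³.
Over A = 5.87 km², depth = V / A = 30.6 mm.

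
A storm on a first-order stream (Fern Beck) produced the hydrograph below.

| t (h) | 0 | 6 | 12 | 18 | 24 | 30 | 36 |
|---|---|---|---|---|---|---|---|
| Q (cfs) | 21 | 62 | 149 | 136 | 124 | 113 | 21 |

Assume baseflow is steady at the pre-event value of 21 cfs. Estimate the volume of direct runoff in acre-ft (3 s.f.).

V ≈ 238 acre-ft

Direct-runoff ordinates (Q − Q_b): 0.0, 41.0, 128.0, 115.0, 103.0, 92.0, 0.0 cfs.
ΣQ_DR = 479.0 cfs.
With Δt = 6 h = 21600 s, V = ΣQ_DR · Δt = 479.0 × 21600 = 1.03 × 10^7 ft³ = 238 acre-ft.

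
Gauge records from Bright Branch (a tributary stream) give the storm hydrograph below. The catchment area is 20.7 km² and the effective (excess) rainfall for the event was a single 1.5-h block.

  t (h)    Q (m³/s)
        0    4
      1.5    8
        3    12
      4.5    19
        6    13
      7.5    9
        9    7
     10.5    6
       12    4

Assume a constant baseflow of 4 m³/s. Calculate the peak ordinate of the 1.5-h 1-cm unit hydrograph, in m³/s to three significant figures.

U_p ≈ 12.5 m³/s

Direct runoff: 0.0, 4.0, 8.0, 15.0, 9.0, 5.0, 3.0, 2.0, 0.0 m³/s; ΣQ_DR = 46.00 m³/s, peak = 15.0 m³/s.
Runoff depth d = ΣQ_DR·Δt / A = 46.00 × 5400 / (20.7 km²) = 12.00 mm.
The 1-cm UH is the DRH scaled by (10 mm)/d, so U_p = 15.0 × 10/12.00 = 12.5 m³/s.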